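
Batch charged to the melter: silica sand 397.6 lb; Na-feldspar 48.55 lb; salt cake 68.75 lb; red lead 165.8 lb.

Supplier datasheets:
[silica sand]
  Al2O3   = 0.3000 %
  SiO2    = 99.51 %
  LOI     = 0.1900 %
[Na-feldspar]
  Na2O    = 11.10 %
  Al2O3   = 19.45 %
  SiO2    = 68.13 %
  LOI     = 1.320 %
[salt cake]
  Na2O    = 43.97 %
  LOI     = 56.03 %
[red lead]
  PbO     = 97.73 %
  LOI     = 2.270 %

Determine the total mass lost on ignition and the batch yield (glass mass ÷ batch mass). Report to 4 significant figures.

LOI loss = 43.68 lb; glass = 637.0 lb; yield = 93.58%

Full float precision is maintained at each step. The intermediate values appear rounded to 4 significant figures when written out — each reported number is rounded a single time. Derived quantities are recomputed at full precision (yield, ignition loss, the four compositions, totals, net glass mass) from the batch weights on 637.0 lb of glass, precisely as stated by the problem or the answer.
Loss on ignition, line by line:
  silica sand: 397.6 × 0.001900 = 0.7554 lb
  Na-feldspar: 48.55 × 0.01320 = 0.6409 lb
  salt cake: 68.75 × 0.5603 = 38.52 lb
  red lead: 165.8 × 0.02270 = 3.764 lb
Total LOI = 43.68 lb
Glass = batch − LOI = 680.7 − 43.68 = 637.0 lb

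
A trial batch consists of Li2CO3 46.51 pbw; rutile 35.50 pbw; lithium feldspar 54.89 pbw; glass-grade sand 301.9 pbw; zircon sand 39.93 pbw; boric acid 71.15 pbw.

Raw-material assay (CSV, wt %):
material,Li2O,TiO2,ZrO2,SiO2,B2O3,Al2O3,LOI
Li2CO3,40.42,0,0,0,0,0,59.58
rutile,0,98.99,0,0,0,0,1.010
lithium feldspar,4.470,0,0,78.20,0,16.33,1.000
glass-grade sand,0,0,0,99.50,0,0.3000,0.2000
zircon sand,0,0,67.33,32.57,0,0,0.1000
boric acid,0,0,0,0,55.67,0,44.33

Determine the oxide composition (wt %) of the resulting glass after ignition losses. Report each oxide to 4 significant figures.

Glass mass = 489.1 pbw (batch 549.9 − LOI 60.80).
Composition: Li2O 4.346%, TiO2 7.185%, ZrO2 5.497%, SiO2 72.86%, B2O3 8.099%, Al2O3 2.018%

Values along the way appear (rounded to four significant figures) on the page. The whole derivation runs at full float precision through every step; every reported figure takes just one rounding; all derived quantities are recomputed from the batch weights per 489.1 pbw of glass in exact precision (yield, the six compositions, totals, LOI, glass mass), as set out in the question or the answer.
Per-oxide mass from batch:
  Li2O: 46.51·0.4042 + 54.89·0.04470 = 21.25 pbw
  TiO2: 35.50·0.9899 = 35.14 pbw
  ZrO2: 39.93·0.6733 = 26.88 pbw
  SiO2: 54.89·0.7820 + 301.9·0.9950 + 39.93·0.3257 = 356.3 pbw
  B2O3: 71.15·0.5567 = 39.61 pbw
  Al2O3: 54.89·0.1633 + 301.9·0.003000 = 9.869 pbw
LOI: 46.51·0.5958 + 35.50·0.01010 + 54.89·0.01000 + 301.9·0.002000 + 39.93·0.001000 + 71.15·0.4433 = 60.80 pbw
The glass mass, total less LOI, = 549.9 − 60.80 = 489.1 pbw (equal to the oxide-mass sum)
percent share: oxide ÷ glass, ×100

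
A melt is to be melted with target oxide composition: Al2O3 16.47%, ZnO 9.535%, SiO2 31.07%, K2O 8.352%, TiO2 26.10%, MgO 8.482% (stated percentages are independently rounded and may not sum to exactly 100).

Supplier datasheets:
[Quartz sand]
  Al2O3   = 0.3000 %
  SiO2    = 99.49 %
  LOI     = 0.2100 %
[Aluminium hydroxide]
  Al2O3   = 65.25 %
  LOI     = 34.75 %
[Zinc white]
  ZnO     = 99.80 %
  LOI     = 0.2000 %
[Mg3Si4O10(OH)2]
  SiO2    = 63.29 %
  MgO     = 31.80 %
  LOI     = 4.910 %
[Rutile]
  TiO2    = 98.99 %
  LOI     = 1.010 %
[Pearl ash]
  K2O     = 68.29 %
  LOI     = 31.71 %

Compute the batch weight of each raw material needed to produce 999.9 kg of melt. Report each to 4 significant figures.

Batch per 999.9 kg melt:
  Quartz sand: 142.6 kg
  Aluminium hydroxide: 251.7 kg
  Zinc white: 95.53 kg
  Mg3Si4O10(OH)2: 266.7 kg
  Rutile: 263.6 kg
  Pearl ash: 122.3 kg
Total batch = 1142 kg; LOI loss = 142.5 kg; yield = 87.53%

Mid-chain values appear, with 4-significant-digit rounding, within the worked lines — every computation holds full float precision end to end; exactly one rounding lands on each reported value; all derived quantities are carried in full float precision (glass mass, the six compositions, LOI, yield, the totals) from the batch weights at 999.9 kg of glass, as given in question or answer.
Per-oxide target masses for 999.9 kg melt:
  Al2O3: 16.47% × 999.9 = 164.7 kg
  ZnO: 9.535% × 999.9 = 95.34 kg
  SiO2: 31.07% × 999.9 = 310.7 kg
  K2O: 8.352% × 999.9 = 83.51 kg
  TiO2: 26.10% × 999.9 = 261.0 kg
  MgO: 8.482% × 999.9 = 84.81 kg
Oxide-by-oxide audit on the weights just shown, relative to the basis at hand (every target is met by its sum within answer rounding):
  Al2O3: 142.6·0.003000 + 251.7·0.6525 = 164.7 kg (target 164.7 kg)
  ZnO: 95.53·0.9980 = 95.34 kg (target 95.34 kg)
  SiO2: 142.6·0.9949 + 266.7·0.6329 = 310.7 kg (target 310.7 kg)
  K2O: 122.3·0.6829 = 83.52 kg (target 83.51 kg)
  TiO2: 263.6·0.9899 = 260.9 kg (target 261.0 kg)
  MgO: 266.7·0.3180 = 84.81 kg (target 84.81 kg)
Glass-mass sanity pass: Σ batch − LOI loss = 999.9 kg (the targets, summed, come to 1000 kg; stated basis 999.9 kg — any gap is answer rounding).
Adding the batch up: Σ batch = 1142 kg; LOI loss = Σ batch·LOI = 142.5 kg; yield = glass ÷ total batch = 87.53%.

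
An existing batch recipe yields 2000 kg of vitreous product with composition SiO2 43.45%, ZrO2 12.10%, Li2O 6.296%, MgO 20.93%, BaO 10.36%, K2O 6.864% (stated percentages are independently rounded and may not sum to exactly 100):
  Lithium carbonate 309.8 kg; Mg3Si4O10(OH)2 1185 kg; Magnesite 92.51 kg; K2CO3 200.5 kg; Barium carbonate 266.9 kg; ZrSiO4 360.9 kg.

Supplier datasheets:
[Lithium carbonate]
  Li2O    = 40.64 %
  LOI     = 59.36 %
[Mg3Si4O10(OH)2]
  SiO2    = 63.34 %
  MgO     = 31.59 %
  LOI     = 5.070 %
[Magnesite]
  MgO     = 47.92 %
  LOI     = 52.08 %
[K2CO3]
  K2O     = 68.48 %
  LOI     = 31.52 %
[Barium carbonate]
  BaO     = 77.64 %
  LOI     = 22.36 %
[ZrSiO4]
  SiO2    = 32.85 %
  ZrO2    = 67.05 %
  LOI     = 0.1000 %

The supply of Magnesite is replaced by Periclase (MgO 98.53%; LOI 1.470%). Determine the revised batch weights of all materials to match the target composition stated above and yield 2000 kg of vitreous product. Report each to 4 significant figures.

In-progress results are displayed rounded to four significant figures when written out. The whole derivation maintains exact precision from start to finish; a single rounding yields every reported value. The derived quantities, including net glass mass, the totals, six oxide percentages, LOI, yield, are re-derived from the batch weights for 2000 kg of glass in full precision, as they appear in the question or the answer.
Per-oxide target masses for 2000 kg vitreous product:
  SiO2: 43.45% × 2000 = 869.0 kg
  ZrO2: 12.10% × 2000 = 242.0 kg
  Li2O: 6.296% × 2000 = 125.9 kg
  MgO: 20.93% × 2000 = 418.6 kg
  BaO: 10.36% × 2000 = 207.2 kg
  K2O: 6.864% × 2000 = 137.3 kg
A balance pass over the oxides, from the weights as reported, versus the basis set out (oxide sums agree with the targets inside rounding margins):
  SiO2: 1185·0.6334 + 360.9·0.3285 = 869.1 kg (target 869.0 kg)
  ZrO2: 360.9·0.6705 = 242.0 kg (target 242.0 kg)
  Li2O: 309.8·0.4064 = 125.9 kg (target 125.9 kg)
  MgO: 1185·0.3159 + 44.99·0.9853 = 418.7 kg (target 418.6 kg)
  BaO: 266.9·0.7764 = 207.2 kg (target 207.2 kg)
  K2O: 200.5·0.6848 = 137.3 kg (target 137.3 kg)
Glass mass check: whole batch net of LOI = 2000 kg (the targets, summed, come to 2000 kg; the stated basis being 2000 kg — a pure rounding effect).
Adding the batch up: Σ batch = 2368 kg; Σ batch·LOI gives LOI loss = 367.9 kg; glass ÷ batch gives a yield of 84.47%.

Revised batch per 2000 kg vitreous product:
  Lithium carbonate: 309.8 kg
  Mg3Si4O10(OH)2: 1185 kg
  Periclase: 44.99 kg
  K2CO3: 200.5 kg
  Barium carbonate: 266.9 kg
  ZrSiO4: 360.9 kg
Total batch = 2368 kg; LOI loss = 367.9 kg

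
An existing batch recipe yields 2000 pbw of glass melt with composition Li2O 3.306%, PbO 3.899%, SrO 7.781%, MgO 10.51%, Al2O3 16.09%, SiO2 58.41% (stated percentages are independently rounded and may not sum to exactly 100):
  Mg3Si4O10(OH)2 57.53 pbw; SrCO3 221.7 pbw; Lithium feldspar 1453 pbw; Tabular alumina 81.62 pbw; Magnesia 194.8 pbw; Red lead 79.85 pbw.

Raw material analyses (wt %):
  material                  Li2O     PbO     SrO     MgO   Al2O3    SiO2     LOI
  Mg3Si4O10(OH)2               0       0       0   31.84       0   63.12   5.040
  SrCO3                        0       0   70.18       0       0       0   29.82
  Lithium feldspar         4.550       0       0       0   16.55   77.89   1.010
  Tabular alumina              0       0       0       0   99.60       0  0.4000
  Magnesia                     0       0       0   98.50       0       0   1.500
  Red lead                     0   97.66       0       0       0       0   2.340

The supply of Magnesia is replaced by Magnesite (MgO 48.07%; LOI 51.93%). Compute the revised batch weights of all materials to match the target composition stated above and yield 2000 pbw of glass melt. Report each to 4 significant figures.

Working values are shown, rounded to 4 significant digits, alongside each step — the working math keeps exact precision in every operation — every reported result undergoes a single rounding — derived quantities are recomputed using the weight values at 2000 pbw of glass in full float precision (totals, yield, glass mass, six oxide percentages, LOI), exactly as shown in problem or answer.
Oxide-by-oxide targets in 2000 pbw glass melt:
  Li2O: 3.306% × 2000 = 66.12 pbw
  PbO: 3.899% × 2000 = 77.98 pbw
  SrO: 7.781% × 2000 = 155.6 pbw
  MgO: 10.51% × 2000 = 210.2 pbw
  Al2O3: 16.09% × 2000 = 321.8 pbw
  SiO2: 58.41% × 2000 = 1168 pbw
Checking each oxide sum with the batch weights as given, under the basis named above (oxide sums agree with the targets modulo rounding of the values):
  Li2O: 1453·0.04550 = 66.11 pbw (target 66.12 pbw)
  PbO: 79.85·0.9766 = 77.98 pbw (target 77.98 pbw)
  SrO: 221.7·0.7018 = 155.6 pbw (target 155.6 pbw)
  MgO: 57.53·0.3184 + 399.2·0.4807 = 210.2 pbw (target 210.2 pbw)
  Al2O3: 1453·0.1655 + 81.62·0.9960 = 321.8 pbw (target 321.8 pbw)
  SiO2: 57.53·0.6312 + 1453·0.7789 = 1168 pbw (target 1168 pbw)
Auditing the glass mass value: whole batch net of LOI = 2000 pbw (oxide target masses add up to 2000 pbw; stated basis 2000 pbw — a pure rounding effect).
Batch total: Σ batch = 2293 pbw; ignition loss, Σ(batch × LOI) = 293.2 pbw; the yield ratio, glass ÷ batch: 87.21%.

Revised batch per 2000 pbw glass melt:
  Mg3Si4O10(OH)2: 57.53 pbw
  SrCO3: 221.7 pbw
  Lithium feldspar: 1453 pbw
  Tabular alumina: 81.62 pbw
  Magnesite: 399.2 pbw
  Red lead: 79.85 pbw
Total batch = 2293 pbw; LOI loss = 293.2 pbw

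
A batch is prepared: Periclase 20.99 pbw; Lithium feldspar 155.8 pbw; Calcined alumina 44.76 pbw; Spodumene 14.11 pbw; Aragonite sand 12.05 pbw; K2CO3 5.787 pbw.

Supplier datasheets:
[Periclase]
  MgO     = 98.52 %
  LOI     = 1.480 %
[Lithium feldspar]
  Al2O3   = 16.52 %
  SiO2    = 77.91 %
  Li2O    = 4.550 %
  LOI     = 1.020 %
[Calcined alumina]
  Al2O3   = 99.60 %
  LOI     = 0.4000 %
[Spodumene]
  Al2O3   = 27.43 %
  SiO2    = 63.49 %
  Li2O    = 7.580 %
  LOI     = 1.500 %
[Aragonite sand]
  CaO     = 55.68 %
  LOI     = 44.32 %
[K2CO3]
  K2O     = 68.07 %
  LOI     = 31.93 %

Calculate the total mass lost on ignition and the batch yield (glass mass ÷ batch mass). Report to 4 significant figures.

LOI loss = 9.479 pbw; glass = 244.0 pbw; yield = 96.26%

Intermediates are printed with 4-significant-figure rounding at each printed step; every computation holds exact precision at every stage. Every reported result receives exactly one rounding — the derived quantities, which include LOI, the totals, glass mass, the six compositions, yield, are computed at full precision, exactly as shown in the question or the answer, from the batch weights per 244.0 pbw of glass.
LOI of each material in turn:
  Periclase: 20.99 × 0.01480 = 0.3107 pbw
  Lithium feldspar: 155.8 × 0.01020 = 1.589 pbw
  Calcined alumina: 44.76 × 0.004000 = 0.1790 pbw
  Spodumene: 14.11 × 0.01500 = 0.2116 pbw
  Aragonite sand: 12.05 × 0.4432 = 5.341 pbw
  K2CO3: 5.787 × 0.3193 = 1.848 pbw
Total LOI = 9.479 pbw
Glass = batch − LOI = 253.5 − 9.479 = 244.0 pbw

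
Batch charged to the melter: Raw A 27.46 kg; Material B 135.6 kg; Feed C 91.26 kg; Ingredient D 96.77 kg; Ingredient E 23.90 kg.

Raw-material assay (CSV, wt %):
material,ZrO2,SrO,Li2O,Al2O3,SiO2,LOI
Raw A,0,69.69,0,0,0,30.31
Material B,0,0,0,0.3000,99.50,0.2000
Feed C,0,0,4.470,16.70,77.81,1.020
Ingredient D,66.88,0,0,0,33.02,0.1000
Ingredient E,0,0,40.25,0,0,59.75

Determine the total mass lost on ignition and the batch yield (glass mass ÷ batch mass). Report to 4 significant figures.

Working values are shown (rounded to four significant digits) between the steps — the working math maintains full precision all the way through; every reported value takes a single rounding. Derived quantities (five oxide percentages, glass mass, the yield, the totals, LOI) are carried from the weighed amounts for 351.1 kg of glass at full precision, as quoted within problem or answer.
Each material's LOI contribution:
  Raw A: 27.46 × 0.3031 = 8.323 kg
  Material B: 135.6 × 0.002000 = 0.2712 kg
  Feed C: 91.26 × 0.01020 = 0.9309 kg
  Ingredient D: 96.77 × 0.001000 = 0.09677 kg
  Ingredient E: 23.90 × 0.5975 = 14.28 kg
Total LOI = 23.90 kg
Glass = batch − LOI = 375.0 − 23.90 = 351.1 kg

LOI loss = 23.90 kg; glass = 351.1 kg; yield = 93.63%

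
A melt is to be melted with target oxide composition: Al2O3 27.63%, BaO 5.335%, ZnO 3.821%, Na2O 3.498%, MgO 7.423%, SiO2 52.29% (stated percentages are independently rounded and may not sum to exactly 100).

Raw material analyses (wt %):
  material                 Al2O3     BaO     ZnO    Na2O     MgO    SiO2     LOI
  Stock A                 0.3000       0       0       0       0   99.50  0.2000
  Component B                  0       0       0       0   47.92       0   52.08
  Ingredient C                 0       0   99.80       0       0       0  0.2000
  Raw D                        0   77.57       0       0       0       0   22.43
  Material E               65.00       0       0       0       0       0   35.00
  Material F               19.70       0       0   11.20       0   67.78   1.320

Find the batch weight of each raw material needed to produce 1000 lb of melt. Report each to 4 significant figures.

Mid-chain values appear rounded to four significant figures on the page — every computation maintains full precision in every operation; exactly one rounding goes into each reported value — the derived quantities, including yield, the six compositions, the totals, net glass mass, LOI, are recomputed from the weighed amounts for 1000 lb of glass in full float precision, precisely as stated by the problem or answer text.
Per-oxide target masses for 1000 lb melt:
  Al2O3: 27.63% × 1000 = 276.3 lb
  BaO: 5.335% × 1000 = 53.35 lb
  ZnO: 3.821% × 1000 = 38.21 lb
  Na2O: 3.498% × 1000 = 34.98 lb
  MgO: 7.423% × 1000 = 74.23 lb
  SiO2: 52.29% × 1000 = 522.9 lb
Mass-balance tally per oxide applying the batch weights above, on the stated basis (summed amounts equal target values once rounding is allowed for):
  Al2O3: 312.8·0.003000 + 329.0·0.6500 + 312.3·0.1970 = 276.3 lb (target 276.3 lb)
  BaO: 68.78·0.7757 = 53.35 lb (target 53.35 lb)
  ZnO: 38.29·0.9980 = 38.21 lb (target 38.21 lb)
  Na2O: 312.3·0.1120 = 34.98 lb (target 34.98 lb)
  MgO: 154.9·0.4792 = 74.23 lb (target 74.23 lb)
  SiO2: 312.8·0.9950 + 312.3·0.6778 = 522.9 lb (target 522.9 lb)
Glass mass check: batch total minus LOI = 1000 lb (oxide target masses add up to 1000 lb; versus the stated basis of 1000 lb — a pure rounding effect).
Adding the batch up: Σ batch = 1216 lb; LOI removed, Σ of batch·LOI: 216.1 lb; yield: glass divided by total = 82.23%.

Batch per 1000 lb melt:
  Stock A: 312.8 lb
  Component B: 154.9 lb
  Ingredient C: 38.29 lb
  Raw D: 68.78 lb
  Material E: 329.0 lb
  Material F: 312.3 lb
Total batch = 1216 lb; LOI loss = 216.1 lb; yield = 82.23%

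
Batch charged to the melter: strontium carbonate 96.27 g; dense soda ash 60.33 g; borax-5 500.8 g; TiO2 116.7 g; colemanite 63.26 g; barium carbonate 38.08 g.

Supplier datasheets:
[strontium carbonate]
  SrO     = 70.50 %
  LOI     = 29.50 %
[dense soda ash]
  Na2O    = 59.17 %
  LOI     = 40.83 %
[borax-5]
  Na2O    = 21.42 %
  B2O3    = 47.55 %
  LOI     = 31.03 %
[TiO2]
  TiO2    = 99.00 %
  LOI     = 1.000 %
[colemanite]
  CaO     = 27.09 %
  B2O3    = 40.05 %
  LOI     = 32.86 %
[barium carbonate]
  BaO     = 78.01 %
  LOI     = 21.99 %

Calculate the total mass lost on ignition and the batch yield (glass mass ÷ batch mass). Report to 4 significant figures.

In-progress results are displayed, with 4-significant-digit rounding, when written out. The whole derivation carries full float precision in every operation; a single rounding completes each reported number; the derived quantities (LOI, the six compositions, net glass mass, totals, the yield) are re-derived in exact precision using the weight values on 636.7 g of glass precisely as stated by the problem or answer text.
Loss on ignition, line by line:
  strontium carbonate: 96.27 × 0.2950 = 28.40 g
  dense soda ash: 60.33 × 0.4083 = 24.63 g
  borax-5: 500.8 × 0.3103 = 155.4 g
  TiO2: 116.7 × 0.01000 = 1.167 g
  colemanite: 63.26 × 0.3286 = 20.79 g
  barium carbonate: 38.08 × 0.2199 = 8.374 g
Total LOI = 238.8 g
Glass = batch − LOI = 875.4 − 238.8 = 636.7 g

LOI loss = 238.8 g; glass = 636.7 g; yield = 72.73%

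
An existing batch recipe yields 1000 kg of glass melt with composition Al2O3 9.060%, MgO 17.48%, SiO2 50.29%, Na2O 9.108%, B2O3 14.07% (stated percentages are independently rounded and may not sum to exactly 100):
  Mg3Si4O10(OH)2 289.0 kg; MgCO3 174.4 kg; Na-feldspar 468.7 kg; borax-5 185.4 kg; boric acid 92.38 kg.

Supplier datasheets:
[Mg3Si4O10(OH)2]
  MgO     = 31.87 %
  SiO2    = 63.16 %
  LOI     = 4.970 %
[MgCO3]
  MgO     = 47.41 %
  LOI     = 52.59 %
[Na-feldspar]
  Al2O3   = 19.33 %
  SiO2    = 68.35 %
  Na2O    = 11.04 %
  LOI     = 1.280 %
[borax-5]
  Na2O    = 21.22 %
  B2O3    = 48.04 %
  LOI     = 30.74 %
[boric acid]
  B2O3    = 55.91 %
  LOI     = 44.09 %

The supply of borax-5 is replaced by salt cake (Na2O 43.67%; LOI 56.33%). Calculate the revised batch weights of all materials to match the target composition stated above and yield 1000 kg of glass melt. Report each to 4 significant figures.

Revised batch per 1000 kg glass melt:
  Mg3Si4O10(OH)2: 289.0 kg
  MgCO3: 174.4 kg
  Na-feldspar: 468.7 kg
  salt cake: 90.07 kg
  boric acid: 251.7 kg
Total batch = 1274 kg; LOI loss = 273.8 kg

Values along the way are shown rounded to four significant figures alongside each step; full precision is held through the solve — exactly one rounding lands on every reported number. The derived quantities (the five compositions, glass mass, LOI, the totals, the yield) are recomputed from the batch weights on 1000 kg of glass in full precision, precisely as stated by the problem or answer text.
Target masses of each oxide per 1000 kg glass melt:
  Al2O3: 9.060% × 1000 = 90.60 kg
  MgO: 17.48% × 1000 = 174.8 kg
  SiO2: 50.29% × 1000 = 502.9 kg
  Na2O: 9.108% × 1000 = 91.08 kg
  B2O3: 14.07% × 1000 = 140.7 kg
Checking each oxide sum using the reported weights, against the basis in use (sums match the target masses modulo rounding of the values):
  Al2O3: 468.7·0.1933 = 90.60 kg (target 90.60 kg)
  MgO: 289.0·0.3187 + 174.4·0.4741 = 174.8 kg (target 174.8 kg)
  SiO2: 289.0·0.6316 + 468.7·0.6835 = 502.9 kg (target 502.9 kg)
  Na2O: 468.7·0.1104 + 90.07·0.4367 = 91.08 kg (target 91.08 kg)
  B2O3: 251.7·0.5591 = 140.7 kg (target 140.7 kg)
Glass-mass closure: Σ batch − LOI loss = 1000 kg (targets for the oxides total 1000 kg; versus the stated basis of 1000 kg — any gap is answer rounding).
Batch total: Σ batch = 1274 kg; LOI loss = Σ batch·LOI = 273.8 kg; the yield ratio, glass ÷ batch: 78.51%.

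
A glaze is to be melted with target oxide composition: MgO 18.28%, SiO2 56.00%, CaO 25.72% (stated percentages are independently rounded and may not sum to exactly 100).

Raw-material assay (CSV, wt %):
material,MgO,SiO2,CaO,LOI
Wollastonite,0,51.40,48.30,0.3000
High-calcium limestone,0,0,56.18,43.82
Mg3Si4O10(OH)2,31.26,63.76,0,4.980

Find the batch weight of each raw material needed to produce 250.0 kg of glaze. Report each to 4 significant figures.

In-progress results are displayed rounded to four significant digits within the worked lines. All arithmetic carries full float precision from first step to last — each reported result sees exactly one rounding; the derived quantities (glass mass, totals, the three compositions, the yield, ignition loss) are re-derived in full precision using the weight values on 250.0 kg of glass as quoted within either problem or answer.
Target masses of each oxide per 250.0 kg glaze:
  MgO: 18.28% × 250.0 = 45.70 kg
  SiO2: 56.00% × 250.0 = 140.0 kg
  CaO: 25.72% × 250.0 = 64.30 kg
Per-oxide balance check on the weights just shown, at the basis given (delivered sums recover each target given rounding of the digits):
  MgO: 146.2·0.3126 = 45.70 kg (target 45.70 kg)
  SiO2: 91.03·0.5140 + 146.2·0.6376 = 140.0 kg (target 140.0 kg)
  CaO: 91.03·0.4830 + 36.20·0.5618 = 64.30 kg (target 64.30 kg)
Auditing the glass mass value: batch Σ − ignition loss = 250.0 kg (the targets, summed, come to 250.0 kg; the stated basis being 250.0 kg — rounding explains the deltas).
Whole-batch sum: Σ batch = 273.4 kg; ignition loss, Σ(batch × LOI) = 23.42 kg; glass ÷ batch gives a yield of 91.44%.

Batch per 250.0 kg glaze:
  Wollastonite: 91.03 kg
  High-calcium limestone: 36.20 kg
  Mg3Si4O10(OH)2: 146.2 kg
Total batch = 273.4 kg; LOI loss = 23.42 kg; yield = 91.44%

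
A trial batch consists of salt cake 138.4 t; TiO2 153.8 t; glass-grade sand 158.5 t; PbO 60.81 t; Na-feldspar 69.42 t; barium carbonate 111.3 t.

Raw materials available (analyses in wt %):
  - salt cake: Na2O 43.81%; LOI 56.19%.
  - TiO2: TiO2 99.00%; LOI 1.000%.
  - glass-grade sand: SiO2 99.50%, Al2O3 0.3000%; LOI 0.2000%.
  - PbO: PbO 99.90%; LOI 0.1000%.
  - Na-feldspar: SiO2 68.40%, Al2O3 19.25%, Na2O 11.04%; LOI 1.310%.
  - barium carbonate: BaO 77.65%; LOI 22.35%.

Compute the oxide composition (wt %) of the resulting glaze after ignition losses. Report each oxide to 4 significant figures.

Glass mass = 586.8 t (batch 692.2 − LOI 105.5).
Composition: SiO2 34.97%, PbO 10.35%, Al2O3 2.359%, Na2O 11.64%, BaO 14.73%, TiO2 25.95%

In-progress results are printed with 4-significant-digit rounding in the printout. The working math runs at exact precision throughout. A single rounding completes each reported result. The derived quantities, including the yield, the totals, LOI, glass mass, six oxide percentages, are computed from the weighed amounts at 586.8 t of glass in full float precision as they appear in either problem or answer.
Per-oxide mass from batch:
  SiO2: 158.5·0.9950 + 69.42·0.6840 = 205.2 t
  PbO: 60.81·0.9990 = 60.75 t
  Al2O3: 158.5·0.003000 + 69.42·0.1925 = 13.84 t
  Na2O: 138.4·0.4381 + 69.42·0.1104 = 68.30 t
  BaO: 111.3·0.7765 = 86.42 t
  TiO2: 153.8·0.9900 = 152.3 t
LOI: 138.4·0.5619 + 153.8·0.01000 + 158.5·0.002000 + 60.81·0.001000 + 69.42·0.01310 + 111.3·0.2235 = 105.5 t
Glass = total batch minus LOI = 692.2 − 105.5 = 586.8 t (matching Σ of the oxides)
each wt % is 100 × oxide ÷ glass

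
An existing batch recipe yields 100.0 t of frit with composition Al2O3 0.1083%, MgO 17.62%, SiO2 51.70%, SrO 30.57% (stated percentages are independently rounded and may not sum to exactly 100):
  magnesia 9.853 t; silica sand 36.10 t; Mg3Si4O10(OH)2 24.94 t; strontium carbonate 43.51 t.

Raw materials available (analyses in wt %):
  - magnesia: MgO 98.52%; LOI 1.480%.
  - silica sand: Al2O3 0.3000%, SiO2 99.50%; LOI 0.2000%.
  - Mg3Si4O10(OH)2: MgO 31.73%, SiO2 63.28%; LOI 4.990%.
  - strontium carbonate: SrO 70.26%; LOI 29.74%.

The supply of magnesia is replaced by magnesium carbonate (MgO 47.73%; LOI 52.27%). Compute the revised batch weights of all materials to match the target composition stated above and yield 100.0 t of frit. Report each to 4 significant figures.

Values along the way are displayed (rounded to four significant digits) as written; all arithmetic carries exact precision from first step to last; a single rounding produces each reported result — the derived quantities are rebuilt at full float precision (the four compositions, the totals, net glass mass, yield, LOI) using the weight values for 100.0 t of glass, as written in problem or answer.
Per-oxide target masses for 100.0 t frit:
  Al2O3: 0.1083% × 100.0 = 0.1083 t
  MgO: 17.62% × 100.0 = 17.62 t
  SiO2: 51.70% × 100.0 = 51.70 t
  SrO: 30.57% × 100.0 = 30.57 t
Balance tally, oxide-wise, from the weights as reported, on the stated basis (delivered sums recover each target given rounding of the digits):
  Al2O3: 36.10·0.003000 = 0.1083 t (target 0.1083 t)
  MgO: 20.34·0.4773 + 24.94·0.3173 = 17.62 t (target 17.62 t)
  SiO2: 36.10·0.9950 + 24.94·0.6328 = 51.70 t (target 51.70 t)
  SrO: 43.51·0.7026 = 30.57 t (target 30.57 t)
Glass-mass sanity pass: batch total minus LOI = 100.0 t (oxide target masses add up to 100.0 t; stated basis 100.0 t — rounding explains the deltas).
Whole-batch sum: Σ batch = 124.9 t; loss to ignition Σ batch·LOI = 24.89 t; yield, glass over the total, = 80.07%.

Revised batch per 100.0 t frit:
  magnesium carbonate: 20.34 t
  silica sand: 36.10 t
  Mg3Si4O10(OH)2: 24.94 t
  strontium carbonate: 43.51 t
Total batch = 124.9 t; LOI loss = 24.89 t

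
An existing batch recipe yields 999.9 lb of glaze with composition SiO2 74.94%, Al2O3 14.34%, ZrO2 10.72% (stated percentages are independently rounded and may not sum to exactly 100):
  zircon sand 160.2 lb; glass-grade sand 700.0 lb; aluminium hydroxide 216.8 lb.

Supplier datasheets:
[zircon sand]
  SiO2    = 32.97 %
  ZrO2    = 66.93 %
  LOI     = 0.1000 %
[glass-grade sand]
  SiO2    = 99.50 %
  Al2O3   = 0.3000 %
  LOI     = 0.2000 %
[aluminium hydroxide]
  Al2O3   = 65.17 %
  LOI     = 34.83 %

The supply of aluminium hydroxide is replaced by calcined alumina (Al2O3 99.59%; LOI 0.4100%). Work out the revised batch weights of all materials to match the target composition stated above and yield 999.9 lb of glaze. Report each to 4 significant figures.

Revised batch per 999.9 lb glaze:
  zircon sand: 160.2 lb
  glass-grade sand: 700.0 lb
  calcined alumina: 141.9 lb
Total batch = 1002 lb; LOI loss = 2.142 lb

All internal work holds full precision at every stage; the intermediate values are printed, rounded to four significant figures, between the steps; every reported value is rounded only once; the derived quantities (yield, net glass mass, totals, ignition loss, three oxide percentages) are re-derived from the batch weights at 999.9 lb of glass in full precision as they appear in question or answer.
Oxide mass targets, per 999.9 lb glaze:
  SiO2: 74.94% × 999.9 = 749.3 lb
  Al2O3: 14.34% × 999.9 = 143.4 lb
  ZrO2: 10.72% × 999.9 = 107.2 lb
A balance pass over the oxides, applying the batch weights above, versus the basis set out (delivered sums recover each target given rounding of the digits):
  SiO2: 160.2·0.3297 + 700.0·0.9950 = 749.3 lb (target 749.3 lb)
  Al2O3: 700.0·0.003000 + 141.9·0.9959 = 143.4 lb (target 143.4 lb)
  ZrO2: 160.2·0.6693 = 107.2 lb (target 107.2 lb)
Glass-mass bookkeeping: total batch − LOI = 1000 lb (the Σ of target masses is 999.9 lb; the stated basis being 999.9 lb — rounding explains the deltas).
Batch grand total — Σ batch = 1002 lb; ignition loss, Σ(batch × LOI) = 2.142 lb; as yield: glass ÷ batch → 99.79%.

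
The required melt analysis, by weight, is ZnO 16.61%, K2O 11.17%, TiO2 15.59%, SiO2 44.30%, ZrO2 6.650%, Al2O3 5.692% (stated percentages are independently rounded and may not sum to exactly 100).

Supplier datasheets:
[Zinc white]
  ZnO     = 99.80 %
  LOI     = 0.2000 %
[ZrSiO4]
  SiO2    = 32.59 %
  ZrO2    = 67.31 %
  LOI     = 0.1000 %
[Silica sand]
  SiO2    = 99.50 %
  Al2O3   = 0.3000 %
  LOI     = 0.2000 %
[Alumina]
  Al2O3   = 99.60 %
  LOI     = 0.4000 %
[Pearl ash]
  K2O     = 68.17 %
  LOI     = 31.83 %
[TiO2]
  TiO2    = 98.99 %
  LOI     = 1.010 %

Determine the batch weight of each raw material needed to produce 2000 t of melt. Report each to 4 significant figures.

In-progress results are printed, rounded to four significant figures, as written — every computation holds full float precision from start to finish; every reported number is rounded once only. The derived quantities are rebuilt using the weight values at 2000 t of glass in full float precision (six oxide percentages, the yield, totals, ignition loss, net glass mass) exactly as shown in the problem or the answer.
The oxide mass targets at 2000 t melt:
  ZnO: 16.61% × 2000 = 332.2 t
  K2O: 11.17% × 2000 = 223.4 t
  TiO2: 15.59% × 2000 = 311.8 t
  SiO2: 44.30% × 2000 = 886.0 t
  ZrO2: 6.650% × 2000 = 133.0 t
  Al2O3: 5.692% × 2000 = 113.8 t
A balance pass over the oxides, given the weights on record, at the basis given (target by target, the sums agree within answer rounding):
  ZnO: 332.9·0.9980 = 332.2 t (target 332.2 t)
  K2O: 327.7·0.6817 = 223.4 t (target 223.4 t)
  TiO2: 315.0·0.9899 = 311.8 t (target 311.8 t)
  SiO2: 197.6·0.3259 + 825.7·0.9950 = 886.0 t (target 886.0 t)
  ZrO2: 197.6·0.6731 = 133.0 t (target 133.0 t)
  Al2O3: 825.7·0.003000 + 111.8·0.9960 = 113.8 t (target 113.8 t)
Glass-mass bookkeeping: total charge less LOI = 2000 t (targets for the oxides total 2000 t; with the basis standing at 2000 t — rounding explains the deltas).
Total batch = Σ batch = 2111 t; the LOI term Σ batch·LOI equals 110.5 t; yield: glass divided by total = 94.77%.

Batch per 2000 t melt:
  Zinc white: 332.9 t
  ZrSiO4: 197.6 t
  Silica sand: 825.7 t
  Alumina: 111.8 t
  Pearl ash: 327.7 t
  TiO2: 315.0 t
Total batch = 2111 t; LOI loss = 110.5 t; yield = 94.77%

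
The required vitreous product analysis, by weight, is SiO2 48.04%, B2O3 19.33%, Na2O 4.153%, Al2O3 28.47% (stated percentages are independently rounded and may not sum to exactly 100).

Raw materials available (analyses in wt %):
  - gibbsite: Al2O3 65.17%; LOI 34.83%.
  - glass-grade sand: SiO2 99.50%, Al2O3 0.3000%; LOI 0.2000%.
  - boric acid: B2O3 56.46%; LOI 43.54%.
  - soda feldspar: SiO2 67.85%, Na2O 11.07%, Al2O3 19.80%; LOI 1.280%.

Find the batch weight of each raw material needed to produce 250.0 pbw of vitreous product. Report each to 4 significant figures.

In-progress results appear, rounded to 4 significant digits, between the steps; each numeric step holds full precision in every operation — exactly one rounding goes into every reported number. Derived quantities are carried from the weighed amounts for 250.0 pbw of glass at full float precision (totals, four oxide percentages, ignition loss, the yield, net glass mass) exactly as printed in the problem or answer text.
Target oxide masses per 250.0 pbw vitreous product:
  SiO2: 48.04% × 250.0 = 120.1 pbw
  B2O3: 19.33% × 250.0 = 48.32 pbw
  Na2O: 4.153% × 250.0 = 10.38 pbw
  Al2O3: 28.47% × 250.0 = 71.18 pbw
Mass-balance tally per oxide with the batch weights as given, versus the basis set out (delivered sums recover each target exact up to rounding of places):
  SiO2: 56.75·0.9950 + 93.79·0.6785 = 120.1 pbw (target 120.1 pbw)
  B2O3: 85.59·0.5646 = 48.32 pbw (target 48.32 pbw)
  Na2O: 93.79·0.1107 = 10.38 pbw (target 10.38 pbw)
  Al2O3: 80.46·0.6517 + 56.75·0.003000 + 93.79·0.1980 = 71.18 pbw (target 71.18 pbw)
Glass-mass sanity pass: total charge less LOI = 250.0 pbw (oxide target masses add up to 250.0 pbw; versus the stated basis of 250.0 pbw — any gap is answer rounding).
Adding the batch up: Σ batch = 316.6 pbw; loss to ignition Σ batch·LOI = 66.60 pbw; as yield: glass ÷ batch → 78.96%.

Batch per 250.0 pbw vitreous product:
  gibbsite: 80.46 pbw
  glass-grade sand: 56.75 pbw
  boric acid: 85.59 pbw
  soda feldspar: 93.79 pbw
Total batch = 316.6 pbw; LOI loss = 66.60 pbw; yield = 78.96%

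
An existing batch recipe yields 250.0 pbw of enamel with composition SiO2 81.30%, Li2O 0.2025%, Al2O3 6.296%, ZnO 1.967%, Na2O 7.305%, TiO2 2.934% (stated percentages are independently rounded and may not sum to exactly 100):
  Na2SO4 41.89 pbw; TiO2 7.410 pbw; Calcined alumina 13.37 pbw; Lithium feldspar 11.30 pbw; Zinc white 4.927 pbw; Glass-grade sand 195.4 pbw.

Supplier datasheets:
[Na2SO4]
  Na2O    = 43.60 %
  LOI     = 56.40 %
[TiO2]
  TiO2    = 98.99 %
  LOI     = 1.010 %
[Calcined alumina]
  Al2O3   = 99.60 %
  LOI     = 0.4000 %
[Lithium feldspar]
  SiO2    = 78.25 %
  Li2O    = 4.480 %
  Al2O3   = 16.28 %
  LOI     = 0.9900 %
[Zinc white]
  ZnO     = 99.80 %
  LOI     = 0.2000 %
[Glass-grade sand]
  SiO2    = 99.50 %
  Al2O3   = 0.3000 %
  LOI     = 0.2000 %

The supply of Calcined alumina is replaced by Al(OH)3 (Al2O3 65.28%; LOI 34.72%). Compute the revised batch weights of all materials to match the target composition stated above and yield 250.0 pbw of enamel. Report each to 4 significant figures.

Full precision is held from first step to last. Mid-chain values are shown rounded to 4 significant digits on the page. Each reported number is rounded exactly once; derived quantities are re-derived from the batch weights at 250.0 pbw of glass at full float precision (the totals, the yield, ignition loss, net glass mass, six oxide percentages), as quoted within problem or answer.
The oxide mass targets at 250.0 pbw enamel:
  SiO2: 81.30% × 250.0 = 203.2 pbw
  Li2O: 0.2025% × 250.0 = 0.5062 pbw
  Al2O3: 6.296% × 250.0 = 15.74 pbw
  ZnO: 1.967% × 250.0 = 4.918 pbw
  Na2O: 7.305% × 250.0 = 18.26 pbw
  TiO2: 2.934% × 250.0 = 7.335 pbw
A balance pass over the oxides, with the batch weights as given, versus the basis set out (every target is met by its sum exact up to rounding of places):
  SiO2: 11.30·0.7825 + 195.4·0.9950 = 203.3 pbw (target 203.2 pbw)
  Li2O: 11.30·0.04480 = 0.5062 pbw (target 0.5062 pbw)
  Al2O3: 20.40·0.6528 + 11.30·0.1628 + 195.4·0.003000 = 15.74 pbw (target 15.74 pbw)
  ZnO: 4.927·0.9980 = 4.917 pbw (target 4.918 pbw)
  Na2O: 41.89·0.4360 = 18.26 pbw (target 18.26 pbw)
  TiO2: 7.410·0.9899 = 7.335 pbw (target 7.335 pbw)
The glass-mass cross-check: batch total minus LOI = 250.0 pbw (summing oxide targets gives 250.0 pbw; versus the stated basis of 250.0 pbw — deltas are rounding alone).
Summing the batch: Σ batch = 281.3 pbw; the LOI term Σ batch·LOI equals 31.30 pbw; yield, glass over the total, = 88.88%.

Revised batch per 250.0 pbw enamel:
  Na2SO4: 41.89 pbw
  TiO2: 7.410 pbw
  Al(OH)3: 20.40 pbw
  Lithium feldspar: 11.30 pbw
  Zinc white: 4.927 pbw
  Glass-grade sand: 195.4 pbw
Total batch = 281.3 pbw; LOI loss = 31.30 pbw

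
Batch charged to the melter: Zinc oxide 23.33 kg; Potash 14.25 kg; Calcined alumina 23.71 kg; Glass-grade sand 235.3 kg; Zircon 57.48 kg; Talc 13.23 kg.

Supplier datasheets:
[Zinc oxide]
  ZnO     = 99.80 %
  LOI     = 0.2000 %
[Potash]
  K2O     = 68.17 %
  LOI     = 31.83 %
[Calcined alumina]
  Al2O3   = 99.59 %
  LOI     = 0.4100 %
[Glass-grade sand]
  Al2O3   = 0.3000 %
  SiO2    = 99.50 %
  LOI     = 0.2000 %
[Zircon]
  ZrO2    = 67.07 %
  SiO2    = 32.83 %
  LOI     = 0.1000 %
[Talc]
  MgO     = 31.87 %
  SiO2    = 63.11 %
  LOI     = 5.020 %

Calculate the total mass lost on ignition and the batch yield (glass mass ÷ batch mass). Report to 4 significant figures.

LOI loss = 5.872 kg; glass = 361.4 kg; yield = 98.40%

Intermediates are printed with 4-significant-figure rounding in the working — all arithmetic carries exact precision in every operation; every reported number is rounded exactly once. The derived quantities are computed from the batch weights at 361.4 kg of glass at full precision (LOI, the six compositions, the totals, net glass mass, the yield) as given in the problem or answer text.
Per-material ignition loss:
  Zinc oxide: 23.33 × 0.002000 = 0.04666 kg
  Potash: 14.25 × 0.3183 = 4.536 kg
  Calcined alumina: 23.71 × 0.004100 = 0.09721 kg
  Glass-grade sand: 235.3 × 0.002000 = 0.4706 kg
  Zircon: 57.48 × 0.001000 = 0.05748 kg
  Talc: 13.23 × 0.05020 = 0.6641 kg
Total LOI = 5.872 kg
Glass = batch − LOI = 367.3 − 5.872 = 361.4 kg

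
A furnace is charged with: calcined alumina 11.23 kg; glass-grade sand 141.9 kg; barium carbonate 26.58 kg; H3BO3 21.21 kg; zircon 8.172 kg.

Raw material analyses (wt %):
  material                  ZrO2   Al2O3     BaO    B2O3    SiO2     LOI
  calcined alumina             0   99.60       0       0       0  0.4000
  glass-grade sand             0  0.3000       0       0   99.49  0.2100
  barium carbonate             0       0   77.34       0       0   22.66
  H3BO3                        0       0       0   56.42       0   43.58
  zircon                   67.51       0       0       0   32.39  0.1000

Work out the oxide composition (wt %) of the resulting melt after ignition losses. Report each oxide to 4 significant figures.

Glass mass = 193.5 kg (batch 209.1 − LOI 15.62).
Composition: ZrO2 2.851%, Al2O3 6.001%, BaO 10.63%, B2O3 6.185%, SiO2 74.34%

All internal work holds full float precision from start to finish; rounding to 4 significant figures extends to every working value as displayed — a single rounding finalizes every reported result — the derived quantities, which include LOI, net glass mass, yield, five oxide percentages, the totals, are re-derived in full precision, exactly as printed in either problem or answer, from the batch weights on 193.5 kg of glass.
Mass of each oxide from the mix:
  ZrO2: 8.172·0.6751 = 5.517 kg
  Al2O3: 11.23·0.9960 + 141.9·0.003000 = 11.61 kg
  BaO: 26.58·0.7734 = 20.56 kg
  B2O3: 21.21·0.5642 = 11.97 kg
  SiO2: 141.9·0.9949 + 8.172·0.3239 = 143.8 kg
LOI: 11.23·0.004000 + 141.9·0.002100 + 26.58·0.2266 + 21.21·0.4358 + 8.172·0.001000 = 15.62 kg
Glass = total batch minus LOI = 209.1 − 15.62 = 193.5 kg (matching Σ of the oxides)
wt % = 100 × oxide mass / glass mass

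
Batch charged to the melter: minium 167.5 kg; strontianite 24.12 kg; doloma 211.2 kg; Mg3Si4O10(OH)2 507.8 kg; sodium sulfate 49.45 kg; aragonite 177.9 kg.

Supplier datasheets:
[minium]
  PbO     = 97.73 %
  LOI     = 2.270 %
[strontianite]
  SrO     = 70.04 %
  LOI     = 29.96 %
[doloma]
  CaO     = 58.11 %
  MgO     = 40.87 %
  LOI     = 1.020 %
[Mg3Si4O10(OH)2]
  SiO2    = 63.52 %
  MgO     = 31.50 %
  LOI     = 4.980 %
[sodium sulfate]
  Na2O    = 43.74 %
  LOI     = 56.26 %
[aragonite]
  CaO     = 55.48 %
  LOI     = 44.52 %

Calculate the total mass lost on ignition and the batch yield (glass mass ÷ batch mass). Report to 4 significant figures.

In-progress results are displayed rounded to 4 significant digits on the page; the whole derivation holds full float precision at every stage — a single rounding finalizes each reported result. All derived quantities, which include the totals, net glass mass, the six compositions, LOI, yield, are recomputed at exact precision, as set out in problem or answer, from the batch weights on 992.5 kg of glass.
Each material's LOI contribution:
  minium: 167.5 × 0.02270 = 3.802 kg
  strontianite: 24.12 × 0.2996 = 7.226 kg
  doloma: 211.2 × 0.01020 = 2.154 kg
  Mg3Si4O10(OH)2: 507.8 × 0.04980 = 25.29 kg
  sodium sulfate: 49.45 × 0.5626 = 27.82 kg
  aragonite: 177.9 × 0.4452 = 79.20 kg
Total LOI = 145.5 kg
Glass = batch − LOI = 1138 − 145.5 = 992.5 kg

LOI loss = 145.5 kg; glass = 992.5 kg; yield = 87.21%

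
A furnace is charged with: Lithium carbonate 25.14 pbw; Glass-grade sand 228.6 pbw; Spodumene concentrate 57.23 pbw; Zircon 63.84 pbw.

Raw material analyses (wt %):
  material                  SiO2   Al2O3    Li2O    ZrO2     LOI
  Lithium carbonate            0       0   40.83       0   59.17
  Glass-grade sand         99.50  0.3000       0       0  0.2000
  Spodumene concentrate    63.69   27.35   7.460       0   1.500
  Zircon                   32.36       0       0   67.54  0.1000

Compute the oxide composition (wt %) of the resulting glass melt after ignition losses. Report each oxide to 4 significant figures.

Glass mass = 358.6 pbw (batch 374.8 − LOI 16.25).
Composition: SiO2 79.36%, Al2O3 4.557%, Li2O 4.053%, ZrO2 12.03%

The working math carries exact precision in every operation. In-progress results appear with 4-significant-digit rounding when written out. Each reported figure takes a single rounding; the derived quantities, which include the yield, ignition loss, glass mass, the four compositions, totals, are recomputed in full float precision, exactly as printed in the problem or answer text, using the weight values for 358.6 pbw of glass.
What the batch supplies per oxide:
  SiO2: 228.6·0.9950 + 57.23·0.6369 + 63.84·0.3236 = 284.6 pbw
  Al2O3: 228.6·0.003000 + 57.23·0.2735 = 16.34 pbw
  Li2O: 25.14·0.4083 + 57.23·0.07460 = 14.53 pbw
  ZrO2: 63.84·0.6754 = 43.12 pbw
LOI: 25.14·0.5917 + 228.6·0.002000 + 57.23·0.01500 + 63.84·0.001000 = 16.25 pbw
batch − LOI leaves glass = 374.8 − 16.25 = 358.6 pbw (matching Σ of the oxides)
each wt % is 100 × oxide ÷ glass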